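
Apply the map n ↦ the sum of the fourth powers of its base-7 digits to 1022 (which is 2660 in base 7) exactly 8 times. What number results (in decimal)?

1022 = (2,6,6,0)_7 → 2⁴ + 6⁴ + 6⁴ + 0⁴ = 2608
2608 = (1,0,4,1,4)_7 → 1⁴ + 0⁴ + 4⁴ + 1⁴ + 4⁴ = 514
514 = (1,3,3,3)_7 → 1⁴ + 3⁴ + 3⁴ + 3⁴ = 244
244 = (4,6,6)_7 → 4⁴ + 6⁴ + 6⁴ = 2848
2848 = (1,1,2,0,6)_7 → 1⁴ + 1⁴ + 2⁴ + 0⁴ + 6⁴ = 1314
1314 = (3,5,5,5)_7 → 3⁴ + 5⁴ + 5⁴ + 5⁴ = 1956
1956 = (5,4,6,3)_7 → 5⁴ + 4⁴ + 6⁴ + 3⁴ = 2258
2258 = (6,4,0,4)_7 → 6⁴ + 4⁴ + 0⁴ + 4⁴ = 1808

1808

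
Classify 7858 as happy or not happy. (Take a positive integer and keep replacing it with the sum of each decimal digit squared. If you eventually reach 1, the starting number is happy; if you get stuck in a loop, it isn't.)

7858 → 7² + 8² + 5² + 8² = 202
202 → 2² + 0² + 2² = 8
8 → 8² = 64
64 → 6² + 4² = 52
52 → 5² + 2² = 29
29 → 2² + 9² = 85
85 → 8² + 5² = 89
89 → 8² + 9² = 145
145 → 1² + 4² + 5² = 42
42 → 4² + 2² = 20
20 → 2² + 0² = 4
4 → 4² = 16
16 → 1² + 6² = 37
37 → 3² + 7² = 58
58 → 5² + 8² = 89  — 89 already seen; the sequence cycles without reaching 1.

not happy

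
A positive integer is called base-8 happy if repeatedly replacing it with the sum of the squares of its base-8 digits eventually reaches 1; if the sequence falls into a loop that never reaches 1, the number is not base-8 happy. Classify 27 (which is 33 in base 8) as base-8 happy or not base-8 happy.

base-8 happy

27 = (3,3)_8 → 3² + 3² = 18
18 = (2,2)_8 → 2² + 2² = 8
8 = (1,0)_8 → 1² + 0² = 1  — reached 1.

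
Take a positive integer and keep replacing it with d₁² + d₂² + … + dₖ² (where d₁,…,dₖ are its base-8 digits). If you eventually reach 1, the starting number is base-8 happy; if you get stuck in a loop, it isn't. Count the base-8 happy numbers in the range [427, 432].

427: 427 → 70 → 37 → 41 → 26 → 13 → 26  (repeats 26)
428: 428 → 77 → 27 → 18 → 8 → 1  (reaches 1)
429: 429 → 86 → 41 → 26 → 13 → 26  (repeats 26)
430: 430 → 97 → 18 → 8 → 1  (reaches 1)
431: 431 → 110 → 62 → 85 → 30 → 45 → 50 → 40 → 25 → 10 → 5 → 25  (repeats 25)
432: 432 → 72 → 2 → 4 → 16 → 4  (repeats 4)
base-8 happy: 428, 430

2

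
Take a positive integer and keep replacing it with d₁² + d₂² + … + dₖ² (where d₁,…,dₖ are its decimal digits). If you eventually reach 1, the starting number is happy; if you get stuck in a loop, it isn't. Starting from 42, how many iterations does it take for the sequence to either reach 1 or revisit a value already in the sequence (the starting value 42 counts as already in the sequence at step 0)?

42 → 4² + 2² = 20
20 → 2² + 0² = 4
4 → 4² = 16
16 → 1² + 6² = 37
37 → 3² + 7² = 58
58 → 5² + 8² = 89
89 → 8² + 9² = 145
145 → 1² + 4² + 5² = 42  — 42 repeats.
That took 8 steps.

8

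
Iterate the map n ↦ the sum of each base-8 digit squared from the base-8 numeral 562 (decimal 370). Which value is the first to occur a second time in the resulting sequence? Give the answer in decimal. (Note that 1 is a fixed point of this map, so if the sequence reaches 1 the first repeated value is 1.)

370 = (5,6,2)_8 → 5² + 6² + 2² = 65
65 = (1,0,1)_8 → 1² + 0² + 1² = 2
2 = (2)_8 → 2² = 4
4 = (4)_8 → 4² = 16
16 = (2,0)_8 → 2² + 0² = 4  — 4 already appeared earlier.

4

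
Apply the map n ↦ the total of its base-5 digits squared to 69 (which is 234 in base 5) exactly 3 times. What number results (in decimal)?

13

69 = (2,3,4)_5 → 2² + 3² + 4² = 4 + 9 + 16 = 29
29 = (1,0,4)_5 → 1² + 0² + 4² = 1 + 0 + 16 = 17
17 = (3,2)_5 → 3² + 2² = 9 + 4 = 13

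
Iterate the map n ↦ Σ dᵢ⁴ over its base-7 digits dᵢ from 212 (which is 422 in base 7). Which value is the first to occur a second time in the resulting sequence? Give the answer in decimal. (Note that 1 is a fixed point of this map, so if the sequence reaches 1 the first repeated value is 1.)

212 = (4,2,2)_7 → 4⁴ + 2⁴ + 2⁴ = 256 + 16 + 16 = 288
288 = (5,6,1)_7 → 5⁴ + 6⁴ + 1⁴ = 625 + 1296 + 1 = 1922
1922 = (5,4,1,4)_7 → 5⁴ + 4⁴ + 1⁴ + 4⁴ = 625 + 256 + 1 + 256 = 1138
1138 = (3,2,1,4)_7 → 3⁴ + 2⁴ + 1⁴ + 4⁴ = 81 + 16 + 1 + 256 = 354
354 = (1,0,1,4)_7 → 1⁴ + 0⁴ + 1⁴ + 4⁴ = 1 + 0 + 1 + 256 = 258
258 = (5,1,6)_7 → 5⁴ + 1⁴ + 6⁴ = 625 + 1 + 1296 = 1922  — 1922 already appeared earlier.

1922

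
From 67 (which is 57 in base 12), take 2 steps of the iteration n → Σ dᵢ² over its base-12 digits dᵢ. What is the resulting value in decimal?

40

67 = (5,7)_12 → 5² + 7² = 25 + 49 = 74
74 = (6,2)_12 → 6² + 2² = 36 + 4 = 40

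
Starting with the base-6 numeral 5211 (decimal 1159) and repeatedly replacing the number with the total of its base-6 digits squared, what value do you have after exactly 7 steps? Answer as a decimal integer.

1159 = (5,2,1,1)_6 → 5² + 2² + 1² + 1² = 31
31 = (5,1)_6 → 5² + 1² = 26
26 = (4,2)_6 → 4² + 2² = 20
20 = (3,2)_6 → 3² + 2² = 13
13 = (2,1)_6 → 2² + 1² = 5
5 = (5)_6 → 5² = 25
25 = (4,1)_6 → 4² + 1² = 17

17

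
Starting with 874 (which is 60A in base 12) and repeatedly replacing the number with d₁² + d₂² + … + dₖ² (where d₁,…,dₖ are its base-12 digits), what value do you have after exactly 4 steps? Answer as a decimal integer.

5

874 = (6,0,10)_12 → 6² + 0² + 10² = 136
136 = (11,4)_12 → 11² + 4² = 137
137 = (11,5)_12 → 11² + 5² = 146
146 = (1,0,2)_12 → 1² + 0² + 2² = 5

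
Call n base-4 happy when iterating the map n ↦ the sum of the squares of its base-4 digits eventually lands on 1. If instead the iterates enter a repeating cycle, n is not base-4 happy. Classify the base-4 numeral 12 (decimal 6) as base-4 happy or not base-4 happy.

6 = (1,2)_4 → 5
5 = (1,1)_4 → 2
2 = (2)_4 → 4
4 = (1,0)_4 → 1  — reached 1.

base-4 happy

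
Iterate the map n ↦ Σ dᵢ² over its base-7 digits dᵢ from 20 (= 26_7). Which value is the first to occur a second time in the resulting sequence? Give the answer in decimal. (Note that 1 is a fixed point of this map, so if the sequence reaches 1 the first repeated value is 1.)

20 = (2,6)_7 → 2² + 6² = 4 + 36 = 40
40 = (5,5)_7 → 5² + 5² = 25 + 25 = 50
50 = (1,0,1)_7 → 1² + 0² + 1² = 1 + 0 + 1 = 2
2 = (2)_7 → 2² = 4
4 = (4)_7 → 4² = 16
16 = (2,2)_7 → 2² + 2² = 4 + 4 = 8
8 = (1,1)_7 → 1² + 1² = 1 + 1 = 2  — 2 already appeared earlier.

2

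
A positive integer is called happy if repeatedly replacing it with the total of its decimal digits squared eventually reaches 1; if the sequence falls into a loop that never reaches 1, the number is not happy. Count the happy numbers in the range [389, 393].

389: 389 → 154 → 42 → 20 → 4 → 16 → 37 → 58 → 89 → 145 → 42  (repeats 42)
390: 390 → 90 → 81 → 65 → 61 → 37 → 58 → 89 → 145 → 42 → 20 → 4 → 16 → 37  (repeats 37)
391: 391 → 91 → 82 → 68 → 100 → 1  (reaches 1)
392: 392 → 94 → 97 → 130 → 10 → 1  (reaches 1)
393: 393 → 99 → 162 → 41 → 17 → 50 → 25 → 29 → 85 → 89 → 145 → 42 → 20 → 4 → 16 → 37 → 58 → 89  (repeats 89)
happy: 391, 392

2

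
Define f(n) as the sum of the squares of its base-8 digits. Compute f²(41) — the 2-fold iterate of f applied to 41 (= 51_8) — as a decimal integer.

41 = (5,1)_8 → 5² + 1² = 25 + 1 = 26
26 = (3,2)_8 → 3² + 2² = 9 + 4 = 13

13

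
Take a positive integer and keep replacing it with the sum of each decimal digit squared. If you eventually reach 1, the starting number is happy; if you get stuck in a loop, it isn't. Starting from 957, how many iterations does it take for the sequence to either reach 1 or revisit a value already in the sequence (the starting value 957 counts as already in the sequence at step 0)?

13

957 → 9² + 5² + 7² = 155
155 → 1² + 5² + 5² = 51
51 → 5² + 1² = 26
26 → 2² + 6² = 40
40 → 4² + 0² = 16
16 → 1² + 6² = 37
37 → 3² + 7² = 58
58 → 5² + 8² = 89
89 → 8² + 9² = 145
145 → 1² + 4² + 5² = 42
42 → 4² + 2² = 20
20 → 2² + 0² = 4
4 → 4² = 16  — 16 repeats.
That took 13 steps.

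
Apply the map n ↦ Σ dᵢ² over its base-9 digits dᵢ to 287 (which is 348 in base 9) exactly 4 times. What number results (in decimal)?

89

287 = (3,4,8)_9 → 3² + 4² + 8² = 89
89 = (1,0,8)_9 → 1² + 0² + 8² = 65
65 = (7,2)_9 → 7² + 2² = 53
53 = (5,8)_9 → 5² + 8² = 89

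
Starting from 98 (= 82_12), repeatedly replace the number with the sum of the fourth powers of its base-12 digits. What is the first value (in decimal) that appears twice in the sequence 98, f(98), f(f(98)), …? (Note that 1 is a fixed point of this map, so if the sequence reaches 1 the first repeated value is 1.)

98 = (8,2)_12 → 8⁴ + 2⁴ = 4112
4112 = (2,4,6,8)_12 → 2⁴ + 4⁴ + 6⁴ + 8⁴ = 5664
5664 = (3,3,4,0)_12 → 3⁴ + 3⁴ + 4⁴ + 0⁴ = 418
418 = (2,10,10)_12 → 2⁴ + 10⁴ + 10⁴ = 20016
20016 = (11,7,0,0)_12 → 11⁴ + 7⁴ + 0⁴ + 0⁴ = 17042
17042 = (9,10,4,2)_12 → 9⁴ + 10⁴ + 4⁴ + 2⁴ = 16833
16833 = (9,8,10,9)_12 → 9⁴ + 8⁴ + 10⁴ + 9⁴ = 27218
27218 = (1,3,9,0,2)_12 → 1⁴ + 3⁴ + 9⁴ + 0⁴ + 2⁴ = 6659
6659 = (3,10,2,11)_12 → 3⁴ + 10⁴ + 2⁴ + 11⁴ = 24738
24738 = (1,2,3,9,6)_12 → 1⁴ + 2⁴ + 3⁴ + 9⁴ + 6⁴ = 7955
7955 = (4,7,2,11)_12 → 4⁴ + 7⁴ + 2⁴ + 11⁴ = 17314
17314 = (10,0,2,10)_12 → 10⁴ + 0⁴ + 2⁴ + 10⁴ = 20016  — 20016 already appeared earlier.

20016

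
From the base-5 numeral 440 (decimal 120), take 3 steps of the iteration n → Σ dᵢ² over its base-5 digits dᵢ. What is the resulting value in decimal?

2

120 = (4,4,0)_5 → 4² + 4² + 0² = 32
32 = (1,1,2)_5 → 1² + 1² + 2² = 6
6 = (1,1)_5 → 1² + 1² = 2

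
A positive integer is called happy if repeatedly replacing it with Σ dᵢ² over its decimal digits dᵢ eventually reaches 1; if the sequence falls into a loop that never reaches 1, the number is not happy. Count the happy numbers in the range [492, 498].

1

492: 492 → 101 → 2 → 4 → 16 → 37 → 58 → 89 → 145 → 42 → 20 → 4  — not happy
493: 493 → 106 → 37 → 58 → 89 → 145 → 42 → 20 → 4 → 16 → 37  — not happy
494: 494 → 113 → 11 → 2 → 4 → 16 → 37 → 58 → 89 → 145 → 42 → 20 → 4  — not happy
495: 495 → 122 → 9 → 81 → 65 → 61 → 37 → 58 → 89 → 145 → 42 → 20 → 4 → 16 → 37  — not happy
496: 496 → 133 → 19 → 82 → 68 → 100 → 1  — happy
497: 497 → 146 → 53 → 34 → 25 → 29 → 85 → 89 → 145 → 42 → 20 → 4 → 16 → 37 → 58 → 89  — not happy
498: 498 → 161 → 38 → 73 → 58 → 89 → 145 → 42 → 20 → 4 → 16 → 37 → 58  — not happy
happy: 496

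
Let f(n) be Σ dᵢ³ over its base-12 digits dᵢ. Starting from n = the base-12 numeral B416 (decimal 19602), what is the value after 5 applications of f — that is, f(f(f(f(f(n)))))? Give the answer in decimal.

19602 = (11,4,1,6)_12 → 11³ + 4³ + 1³ + 6³ = 1612
1612 = (11,2,4)_12 → 11³ + 2³ + 4³ = 1403
1403 = (9,8,11)_12 → 9³ + 8³ + 11³ = 2572
2572 = (1,5,10,4)_12 → 1³ + 5³ + 10³ + 4³ = 1190
1190 = (8,3,2)_12 → 8³ + 3³ + 2³ = 547

547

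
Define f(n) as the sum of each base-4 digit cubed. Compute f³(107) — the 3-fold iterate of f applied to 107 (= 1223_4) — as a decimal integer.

35

107 = (1,2,2,3)_4 → 44
44 = (2,3,0)_4 → 35
35 = (2,0,3)_4 → 35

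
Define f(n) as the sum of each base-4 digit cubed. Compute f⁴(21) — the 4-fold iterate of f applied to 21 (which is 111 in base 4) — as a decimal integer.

21 = (1,1,1)_4 → 1³ + 1³ + 1³ = 1 + 1 + 1 = 3
3 = (3)_4 → 3³ = 27
27 = (1,2,3)_4 → 1³ + 2³ + 3³ = 1 + 8 + 27 = 36
36 = (2,1,0)_4 → 2³ + 1³ + 0³ = 8 + 1 + 0 = 9

9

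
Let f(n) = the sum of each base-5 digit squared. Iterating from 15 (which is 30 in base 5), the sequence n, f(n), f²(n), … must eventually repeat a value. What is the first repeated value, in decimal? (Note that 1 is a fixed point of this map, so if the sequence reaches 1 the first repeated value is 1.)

15 = (3,0)_5 → 3² + 0² = 9
9 = (1,4)_5 → 1² + 4² = 17
17 = (3,2)_5 → 3² + 2² = 13
13 = (2,3)_5 → 2² + 3² = 13  — 13 already appeared earlier.

13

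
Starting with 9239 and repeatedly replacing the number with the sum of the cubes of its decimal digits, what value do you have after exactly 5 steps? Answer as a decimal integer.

9239 → 1493
1493 → 821
821 → 521
521 → 134
134 → 92

92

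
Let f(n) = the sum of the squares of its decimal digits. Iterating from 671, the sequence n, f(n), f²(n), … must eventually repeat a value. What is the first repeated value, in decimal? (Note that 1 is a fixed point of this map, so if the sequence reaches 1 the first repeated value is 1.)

1

671 → 86
86 → 100
100 → 1  — reached the fixed point 1.
1 → 1, so 1 is the first repeated value.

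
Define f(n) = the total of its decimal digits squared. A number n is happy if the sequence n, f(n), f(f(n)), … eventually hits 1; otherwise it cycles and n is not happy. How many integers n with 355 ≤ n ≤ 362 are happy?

355: 355 → 59 → 106 → 37 → 58 → 89 → 145 → 42 → 20 → 4 → 16 → 37  (repeats 37)
356: 356 → 70 → 49 → 97 → 130 → 10 → 1  (reaches 1)
357: 357 → 83 → 73 → 58 → 89 → 145 → 42 → 20 → 4 → 16 → 37 → 58  (repeats 58)
358: 358 → 98 → 145 → 42 → 20 → 4 → 16 → 37 → 58 → 89 → 145  (repeats 145)
359: 359 → 115 → 27 → 53 → 34 → 25 → 29 → 85 → 89 → 145 → 42 → 20 → 4 → 16 → 37 → 58 → 89  (repeats 89)
360: 360 → 45 → 41 → 17 → 50 → 25 → 29 → 85 → 89 → 145 → 42 → 20 → 4 → 16 → 37 → 58 → 89  (repeats 89)
361: 361 → 46 → 52 → 29 → 85 → 89 → 145 → 42 → 20 → 4 → 16 → 37 → 58 → 89  (repeats 89)
362: 362 → 49 → 97 → 130 → 10 → 1  (reaches 1)
happy: 356, 362

2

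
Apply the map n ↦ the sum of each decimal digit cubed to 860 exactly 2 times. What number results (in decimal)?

863

860 → 8³ + 6³ + 0³ = 512 + 216 + 0 = 728
728 → 7³ + 2³ + 8³ = 343 + 8 + 512 = 863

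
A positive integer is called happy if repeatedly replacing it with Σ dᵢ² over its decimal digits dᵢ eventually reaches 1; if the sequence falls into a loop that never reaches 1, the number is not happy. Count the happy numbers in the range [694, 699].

694: 694 → 133 → 19 → 82 → 68 → 100 → 1  (reaches 1)
695: 695 → 142 → 21 → 5 → 25 → 29 → 85 → 89 → 145 → 42 → 20 → 4 → 16 → 37 → 58 → 89  (repeats 89)
696: 696 → 153 → 35 → 34 → 25 → 29 → 85 → 89 → 145 → 42 → 20 → 4 → 16 → 37 → 58 → 89  (repeats 89)
697: 697 → 166 → 73 → 58 → 89 → 145 → 42 → 20 → 4 → 16 → 37 → 58  (repeats 58)
698: 698 → 181 → 66 → 72 → 53 → 34 → 25 → 29 → 85 → 89 → 145 → 42 → 20 → 4 → 16 → 37 → 58 → 89  (repeats 89)
699: 699 → 198 → 146 → 53 → 34 → 25 → 29 → 85 → 89 → 145 → 42 → 20 → 4 → 16 → 37 → 58 → 89  (repeats 89)
happy: 694

1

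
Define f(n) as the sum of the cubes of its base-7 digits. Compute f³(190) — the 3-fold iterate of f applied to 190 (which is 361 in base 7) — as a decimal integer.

244

190 = (3,6,1)_7 → 244
244 = (4,6,6)_7 → 496
496 = (1,3,0,6)_7 → 244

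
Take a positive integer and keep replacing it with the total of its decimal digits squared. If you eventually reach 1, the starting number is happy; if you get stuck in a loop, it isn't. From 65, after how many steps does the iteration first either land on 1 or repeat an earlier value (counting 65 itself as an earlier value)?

65 → 6² + 5² = 61
61 → 6² + 1² = 37
37 → 3² + 7² = 58
58 → 5² + 8² = 89
89 → 8² + 9² = 145
145 → 1² + 4² + 5² = 42
42 → 4² + 2² = 20
20 → 2² + 0² = 4
4 → 4² = 16
16 → 1² + 6² = 37  — 37 repeats.
That took 10 steps.

10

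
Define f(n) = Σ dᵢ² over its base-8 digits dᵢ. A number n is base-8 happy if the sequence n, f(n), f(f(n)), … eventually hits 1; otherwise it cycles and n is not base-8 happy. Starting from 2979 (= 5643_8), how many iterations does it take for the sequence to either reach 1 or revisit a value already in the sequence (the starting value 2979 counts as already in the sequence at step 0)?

5

2979 = (5,6,4,3)_8 → 86
86 = (1,2,6)_8 → 41
41 = (5,1)_8 → 26
26 = (3,2)_8 → 13
13 = (1,5)_8 → 26  — 26 repeats.
That took 5 steps.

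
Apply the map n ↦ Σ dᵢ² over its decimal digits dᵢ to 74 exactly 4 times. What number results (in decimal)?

58

74 → 7² + 4² = 49 + 16 = 65
65 → 6² + 5² = 36 + 25 = 61
61 → 6² + 1² = 36 + 1 = 37
37 → 3² + 7² = 9 + 49 = 58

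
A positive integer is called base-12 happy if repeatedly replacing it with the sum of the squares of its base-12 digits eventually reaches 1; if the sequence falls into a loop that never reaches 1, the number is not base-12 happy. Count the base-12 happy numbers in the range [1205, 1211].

1205: 1205 → 105 → 145 → 2 → 4 → 16 → 17 → 26 → 8 → 64 → 41 → 34 → 104 → 128 → 164 → 66 → 61 → 26  (repeats 26)
1206: 1206 → 116 → 145 → 2 → 4 → 16 → 17 → 26 → 8 → 64 → 41 → 34 → 104 → 128 → 164 → 66 → 61 → 26  (repeats 26)
1207: 1207 → 129 → 181 → 11 → 121 → 101 → 89 → 74 → 40 → 25 → 5 → 25  (repeats 25)
1208: 1208 → 144 → 1  (reaches 1)
1209: 1209 → 161 → 27 → 13 → 2 → 4 → 16 → 17 → 26 → 8 → 64 → 41 → 34 → 104 → 128 → 164 → 66 → 61 → 26  (repeats 26)
1210: 1210 → 180 → 10 → 100 → 80 → 100  (repeats 100)
1211: 1211 → 201 → 98 → 68 → 89 → 74 → 40 → 25 → 5 → 25  (repeats 25)
base-12 happy: 1208

1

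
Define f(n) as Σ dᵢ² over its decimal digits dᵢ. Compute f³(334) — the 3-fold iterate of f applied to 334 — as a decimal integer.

334 → 3² + 3² + 4² = 9 + 9 + 16 = 34
34 → 3² + 4² = 9 + 16 = 25
25 → 2² + 5² = 4 + 25 = 29

29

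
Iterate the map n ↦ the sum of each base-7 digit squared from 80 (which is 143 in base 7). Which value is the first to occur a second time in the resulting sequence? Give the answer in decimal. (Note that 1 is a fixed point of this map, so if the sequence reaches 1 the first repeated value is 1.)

80 = (1,4,3)_7 → 1² + 4² + 3² = 1 + 16 + 9 = 26
26 = (3,5)_7 → 3² + 5² = 9 + 25 = 34
34 = (4,6)_7 → 4² + 6² = 16 + 36 = 52
52 = (1,0,3)_7 → 1² + 0² + 3² = 1 + 0 + 9 = 10
10 = (1,3)_7 → 1² + 3² = 1 + 9 = 10  — 10 already appeared earlier.

10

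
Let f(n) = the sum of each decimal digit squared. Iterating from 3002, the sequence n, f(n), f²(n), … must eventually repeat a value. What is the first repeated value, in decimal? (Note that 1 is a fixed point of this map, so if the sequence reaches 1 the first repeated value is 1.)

1

3002 → 13
13 → 10
10 → 1  — reached the fixed point 1.
1 → 1, so 1 is the first repeated value.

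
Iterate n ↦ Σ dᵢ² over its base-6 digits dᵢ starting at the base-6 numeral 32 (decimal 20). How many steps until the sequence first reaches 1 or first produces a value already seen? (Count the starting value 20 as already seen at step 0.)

8

20 = (3,2)_6 → 3² + 2² = 9 + 4 = 13
13 = (2,1)_6 → 2² + 1² = 4 + 1 = 5
5 = (5)_6 → 5² = 25
25 = (4,1)_6 → 4² + 1² = 16 + 1 = 17
17 = (2,5)_6 → 2² + 5² = 4 + 25 = 29
29 = (4,5)_6 → 4² + 5² = 16 + 25 = 41
41 = (1,0,5)_6 → 1² + 0² + 5² = 1 + 0 + 25 = 26
26 = (4,2)_6 → 4² + 2² = 16 + 4 = 20  — 20 repeats.
That took 8 steps.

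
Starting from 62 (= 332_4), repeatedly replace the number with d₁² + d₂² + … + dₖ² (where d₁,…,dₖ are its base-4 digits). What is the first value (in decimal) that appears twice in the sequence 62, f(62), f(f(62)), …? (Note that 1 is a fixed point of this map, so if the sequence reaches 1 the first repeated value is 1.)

1

62 = (3,3,2)_4 → 3² + 3² + 2² = 22
22 = (1,1,2)_4 → 1² + 1² + 2² = 6
6 = (1,2)_4 → 1² + 2² = 5
5 = (1,1)_4 → 1² + 1² = 2
2 = (2)_4 → 2² = 4
4 = (1,0)_4 → 1² + 0² = 1  — reached the fixed point 1.
1 → 1, so 1 is the first repeated value.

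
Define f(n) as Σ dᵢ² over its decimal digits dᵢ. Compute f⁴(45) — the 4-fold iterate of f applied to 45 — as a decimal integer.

45 → 4² + 5² = 16 + 25 = 41
41 → 4² + 1² = 16 + 1 = 17
17 → 1² + 7² = 1 + 49 = 50
50 → 5² + 0² = 25 + 0 = 25

25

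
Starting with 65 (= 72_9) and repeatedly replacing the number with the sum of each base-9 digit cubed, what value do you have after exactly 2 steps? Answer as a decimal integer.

65 = (7,2)_9 → 351
351 = (4,3,0)_9 → 91

91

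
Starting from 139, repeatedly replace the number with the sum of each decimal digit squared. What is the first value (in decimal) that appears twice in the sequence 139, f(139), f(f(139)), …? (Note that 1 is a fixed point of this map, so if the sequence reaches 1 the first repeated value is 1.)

1

139 → 1² + 3² + 9² = 91
91 → 9² + 1² = 82
82 → 8² + 2² = 68
68 → 6² + 8² = 100
100 → 1² + 0² + 0² = 1  — reached the fixed point 1.
1 → 1, so 1 is the first repeated value.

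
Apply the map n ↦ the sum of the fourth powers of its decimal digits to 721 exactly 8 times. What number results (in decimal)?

721 → 2418
2418 → 4369
4369 → 8194
8194 → 10914
10914 → 6819
6819 → 11954
11954 → 7444
7444 → 3169

3169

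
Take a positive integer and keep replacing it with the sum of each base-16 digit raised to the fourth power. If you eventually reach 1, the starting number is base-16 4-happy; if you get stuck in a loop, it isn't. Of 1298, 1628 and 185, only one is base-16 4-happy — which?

1298

1298: 1298 → 642 → 4128 → 17 → 2 → 16 → 1  — reaches 1 (base-16 4-happy)
1628: 1628 → 22657 → 8818 → 2449 → 13123 → 499 → 50707 → 22114 → 3233 → 30737 → 6499 → 7939 → 50707  — repeats 50707 (not base-16 4-happy)
185: 185 → 21202 → 29218 → 2449 → 13123 → 499 → 50707 → 22114 → 3233 → 30737 → 6499 → 7939 → 50707  — repeats 50707 (not base-16 4-happy)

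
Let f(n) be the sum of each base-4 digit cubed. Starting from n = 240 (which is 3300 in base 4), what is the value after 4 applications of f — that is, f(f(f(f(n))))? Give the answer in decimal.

9

240 = (3,3,0,0)_4 → 3³ + 3³ + 0³ + 0³ = 54
54 = (3,1,2)_4 → 3³ + 1³ + 2³ = 36
36 = (2,1,0)_4 → 2³ + 1³ + 0³ = 9
9 = (2,1)_4 → 2³ + 1³ = 9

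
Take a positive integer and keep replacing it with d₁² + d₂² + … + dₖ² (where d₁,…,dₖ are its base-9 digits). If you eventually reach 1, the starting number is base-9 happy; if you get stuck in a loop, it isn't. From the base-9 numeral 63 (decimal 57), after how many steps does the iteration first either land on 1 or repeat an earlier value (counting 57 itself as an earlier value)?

57 = (6,3)_9 → 6² + 3² = 36 + 9 = 45
45 = (5,0)_9 → 5² + 0² = 25 + 0 = 25
25 = (2,7)_9 → 2² + 7² = 4 + 49 = 53
53 = (5,8)_9 → 5² + 8² = 25 + 64 = 89
89 = (1,0,8)_9 → 1² + 0² + 8² = 1 + 0 + 64 = 65
65 = (7,2)_9 → 7² + 2² = 49 + 4 = 53  — 53 repeats.
That took 6 steps.

6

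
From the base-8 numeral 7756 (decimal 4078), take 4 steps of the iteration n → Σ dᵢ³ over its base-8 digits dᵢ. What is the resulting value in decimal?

4078 = (7,7,5,6)_8 → 7³ + 7³ + 5³ + 6³ = 1027
1027 = (2,0,0,3)_8 → 2³ + 0³ + 0³ + 3³ = 35
35 = (4,3)_8 → 4³ + 3³ = 91
91 = (1,3,3)_8 → 1³ + 3³ + 3³ = 55

55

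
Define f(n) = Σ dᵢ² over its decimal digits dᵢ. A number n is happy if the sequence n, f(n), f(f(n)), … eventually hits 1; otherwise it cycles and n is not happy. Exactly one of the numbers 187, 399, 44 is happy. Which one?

187: 187 → 114 → 18 → 65 → 61 → 37 → 58 → 89 → 145 → 42 → 20 → 4 → 16 → 37  — repeats 37 (not happy)
399: 399 → 171 → 51 → 26 → 40 → 16 → 37 → 58 → 89 → 145 → 42 → 20 → 4 → 16  — repeats 16 (not happy)
44: 44 → 32 → 13 → 10 → 1  — reaches 1 (happy)

44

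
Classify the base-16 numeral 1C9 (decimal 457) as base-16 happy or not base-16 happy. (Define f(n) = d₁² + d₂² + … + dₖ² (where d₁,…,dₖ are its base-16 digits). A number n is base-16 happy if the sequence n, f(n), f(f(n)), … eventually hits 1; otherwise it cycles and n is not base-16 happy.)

457 = (1,12,9)_16 → 1² + 12² + 9² = 226
226 = (14,2)_16 → 14² + 2² = 200
200 = (12,8)_16 → 12² + 8² = 208
208 = (13,0)_16 → 13² + 0² = 169
169 = (10,9)_16 → 10² + 9² = 181
181 = (11,5)_16 → 11² + 5² = 146
146 = (9,2)_16 → 9² + 2² = 85
85 = (5,5)_16 → 5² + 5² = 50
50 = (3,2)_16 → 3² + 2² = 13
13 = (13)_16 → 13² = 169  — 169 already seen; the sequence cycles without reaching 1.

not base-16 happy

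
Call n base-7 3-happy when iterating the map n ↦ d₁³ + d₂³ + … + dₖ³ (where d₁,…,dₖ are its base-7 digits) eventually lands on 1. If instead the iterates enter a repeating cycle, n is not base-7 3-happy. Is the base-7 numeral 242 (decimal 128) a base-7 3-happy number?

not base-7 3-happy

128 = (2,4,2)_7 → 2³ + 4³ + 2³ = 80
80 = (1,4,3)_7 → 1³ + 4³ + 3³ = 92
92 = (1,6,1)_7 → 1³ + 6³ + 1³ = 218
218 = (4,3,1)_7 → 4³ + 3³ + 1³ = 92  — 92 already seen; the sequence cycles without reaching 1.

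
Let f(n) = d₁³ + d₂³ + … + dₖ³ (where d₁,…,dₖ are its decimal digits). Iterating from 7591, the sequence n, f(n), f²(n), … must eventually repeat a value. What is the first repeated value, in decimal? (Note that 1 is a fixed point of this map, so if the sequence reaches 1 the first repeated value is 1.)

7591 → 7³ + 5³ + 9³ + 1³ = 1198
1198 → 1³ + 1³ + 9³ + 8³ = 1243
1243 → 1³ + 2³ + 4³ + 3³ = 100
100 → 1³ + 0³ + 0³ = 1  — reached the fixed point 1.
1 → 1, so 1 is the first repeated value.

1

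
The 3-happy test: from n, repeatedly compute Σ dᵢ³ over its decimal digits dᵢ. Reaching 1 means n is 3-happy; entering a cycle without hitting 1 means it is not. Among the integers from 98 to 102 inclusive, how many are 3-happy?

1

98: 98 → 1241 → 74 → 407 → 407  — not 3-happy
99: 99 → 1458 → 702 → 351 → 153 → 153  — not 3-happy
100: 100 → 1  — 3-happy
101: 101 → 2 → 8 → 512 → 134 → 92 → 737 → 713 → 371 → 371  — not 3-happy
102: 102 → 9 → 729 → 1080 → 513 → 153 → 153  — not 3-happy
3-happy: 100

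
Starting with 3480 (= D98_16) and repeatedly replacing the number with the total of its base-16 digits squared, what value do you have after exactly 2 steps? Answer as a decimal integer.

3480 = (13,9,8)_16 → 314
314 = (1,3,10)_16 → 110

110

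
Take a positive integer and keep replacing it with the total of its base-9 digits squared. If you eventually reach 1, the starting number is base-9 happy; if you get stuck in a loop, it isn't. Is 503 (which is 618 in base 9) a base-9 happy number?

base-9 happy

503 = (6,1,8)_9 → 6² + 1² + 8² = 36 + 1 + 64 = 101
101 = (1,2,2)_9 → 1² + 2² + 2² = 1 + 4 + 4 = 9
9 = (1,0)_9 → 1² + 0² = 1 + 0 = 1  — reached 1.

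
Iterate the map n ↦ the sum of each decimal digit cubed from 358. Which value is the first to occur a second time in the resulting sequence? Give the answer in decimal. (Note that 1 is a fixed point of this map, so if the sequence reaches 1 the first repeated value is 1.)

370

358 → 3³ + 5³ + 8³ = 664
664 → 6³ + 6³ + 4³ = 496
496 → 4³ + 9³ + 6³ = 1009
1009 → 1³ + 0³ + 0³ + 9³ = 730
730 → 7³ + 3³ + 0³ = 370
370 → 3³ + 7³ + 0³ = 370  — 370 already appeared earlier.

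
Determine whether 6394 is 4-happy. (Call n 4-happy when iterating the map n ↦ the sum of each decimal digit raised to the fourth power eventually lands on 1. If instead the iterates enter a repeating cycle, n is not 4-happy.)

6394 → 6⁴ + 3⁴ + 9⁴ + 4⁴ = 8194
8194 → 8⁴ + 1⁴ + 9⁴ + 4⁴ = 10914
10914 → 1⁴ + 0⁴ + 9⁴ + 1⁴ + 4⁴ = 6819
6819 → 6⁴ + 8⁴ + 1⁴ + 9⁴ = 11954
11954 → 1⁴ + 1⁴ + 9⁴ + 5⁴ + 4⁴ = 7444
7444 → 7⁴ + 4⁴ + 4⁴ + 4⁴ = 3169
3169 → 3⁴ + 1⁴ + 6⁴ + 9⁴ = 7939
7939 → 7⁴ + 9⁴ + 3⁴ + 9⁴ = 15604
15604 → 1⁴ + 5⁴ + 6⁴ + 0⁴ + 4⁴ = 2178
2178 → 2⁴ + 1⁴ + 7⁴ + 8⁴ = 6514
6514 → 6⁴ + 5⁴ + 1⁴ + 4⁴ = 2178  — 2178 already seen; the sequence cycles without reaching 1.

not 4-happy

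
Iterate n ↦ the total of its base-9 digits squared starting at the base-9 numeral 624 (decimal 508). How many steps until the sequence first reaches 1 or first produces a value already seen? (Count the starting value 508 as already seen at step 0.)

508 = (6,2,4)_9 → 6² + 2² + 4² = 56
56 = (6,2)_9 → 6² + 2² = 40
40 = (4,4)_9 → 4² + 4² = 32
32 = (3,5)_9 → 3² + 5² = 34
34 = (3,7)_9 → 3² + 7² = 58
58 = (6,4)_9 → 6² + 4² = 52
52 = (5,7)_9 → 5² + 7² = 74
74 = (8,2)_9 → 8² + 2² = 68
68 = (7,5)_9 → 7² + 5² = 74  — 74 repeats.
That took 9 steps.

9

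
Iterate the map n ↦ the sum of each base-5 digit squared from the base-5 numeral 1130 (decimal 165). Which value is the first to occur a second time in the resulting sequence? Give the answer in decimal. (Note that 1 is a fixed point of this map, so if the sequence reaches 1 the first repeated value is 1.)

165 = (1,1,3,0)_5 → 11
11 = (2,1)_5 → 5
5 = (1,0)_5 → 1  — reached the fixed point 1.
1 → 1, so 1 is the first repeated value.

1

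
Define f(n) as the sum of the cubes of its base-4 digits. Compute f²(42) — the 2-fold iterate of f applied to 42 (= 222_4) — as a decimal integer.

42 = (2,2,2)_4 → 2³ + 2³ + 2³ = 24
24 = (1,2,0)_4 → 1³ + 2³ + 0³ = 9

9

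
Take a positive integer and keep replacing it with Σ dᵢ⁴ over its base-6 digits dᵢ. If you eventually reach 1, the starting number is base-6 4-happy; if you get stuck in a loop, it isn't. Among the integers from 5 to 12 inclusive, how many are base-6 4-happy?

5: 5 → 625 → 658 → 338 → 114 → 82 → 273 → 164 → 353 → 963 → 609 → 978 → 338  — not base-6 4-happy
6: 6 → 1  — base-6 4-happy
7: 7 → 2 → 16 → 272 → 99 → 353 → 963 → 609 → 978 → 338 → 114 → 82 → 273 → 164 → 353  — not base-6 4-happy
8: 8 → 17 → 641 → 1522 → 259 → 4 → 256 → 258 → 3 → 81 → 98 → 288 → 17  — not base-6 4-happy
9: 9 → 82 → 273 → 164 → 353 → 963 → 609 → 978 → 338 → 114 → 82  — not base-6 4-happy
10: 10 → 257 → 627 → 738 → 178 → 1137 → 788 → 803 → 963 → 609 → 978 → 338 → 114 → 82 → 273 → 164 → 353 → 963  — not base-6 4-happy
11: 11 → 626 → 673 → 338 → 114 → 82 → 273 → 164 → 353 → 963 → 609 → 978 → 338  — not base-6 4-happy
12: 12 → 16 → 272 → 99 → 353 → 963 → 609 → 978 → 338 → 114 → 82 → 273 → 164 → 353  — not base-6 4-happy
base-6 4-happy: 6

1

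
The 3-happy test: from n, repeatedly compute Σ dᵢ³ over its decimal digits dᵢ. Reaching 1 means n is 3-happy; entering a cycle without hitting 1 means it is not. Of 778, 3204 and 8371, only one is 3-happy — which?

778: 778 → 1198 → 1243 → 100 → 1  — reaches 1 (3-happy)
3204: 3204 → 99 → 1458 → 702 → 351 → 153 → 153  — repeats 153 (not 3-happy)
8371: 8371 → 883 → 1051 → 127 → 352 → 160 → 217 → 352  — repeats 352 (not 3-happy)

778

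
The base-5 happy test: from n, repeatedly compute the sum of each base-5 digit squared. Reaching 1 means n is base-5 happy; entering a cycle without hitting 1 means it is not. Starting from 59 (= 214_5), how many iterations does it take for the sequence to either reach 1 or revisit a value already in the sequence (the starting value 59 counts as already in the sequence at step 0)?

59 = (2,1,4)_5 → 2² + 1² + 4² = 21
21 = (4,1)_5 → 4² + 1² = 17
17 = (3,2)_5 → 3² + 2² = 13
13 = (2,3)_5 → 2² + 3² = 13  — 13 repeats.
That took 4 steps.

4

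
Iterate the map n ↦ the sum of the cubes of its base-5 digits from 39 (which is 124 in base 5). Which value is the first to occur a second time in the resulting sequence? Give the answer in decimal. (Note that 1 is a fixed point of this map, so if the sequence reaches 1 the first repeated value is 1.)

9

39 = (1,2,4)_5 → 1³ + 2³ + 4³ = 73
73 = (2,4,3)_5 → 2³ + 4³ + 3³ = 99
99 = (3,4,4)_5 → 3³ + 4³ + 4³ = 155
155 = (1,1,1,0)_5 → 1³ + 1³ + 1³ + 0³ = 3
3 = (3)_5 → 3³ = 27
27 = (1,0,2)_5 → 1³ + 0³ + 2³ = 9
9 = (1,4)_5 → 1³ + 4³ = 65
65 = (2,3,0)_5 → 2³ + 3³ + 0³ = 35
35 = (1,2,0)_5 → 1³ + 2³ + 0³ = 9  — 9 already appeared earlier.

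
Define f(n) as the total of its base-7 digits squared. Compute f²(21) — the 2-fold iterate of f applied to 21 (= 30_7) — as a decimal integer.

5

21 = (3,0)_7 → 3² + 0² = 9
9 = (1,2)_7 → 1² + 2² = 5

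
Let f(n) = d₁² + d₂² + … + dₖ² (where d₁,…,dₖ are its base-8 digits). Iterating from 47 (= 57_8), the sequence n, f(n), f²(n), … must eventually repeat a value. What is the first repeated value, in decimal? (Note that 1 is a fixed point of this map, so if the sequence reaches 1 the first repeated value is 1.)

16

47 = (5,7)_8 → 74
74 = (1,1,2)_8 → 6
6 = (6)_8 → 36
36 = (4,4)_8 → 32
32 = (4,0)_8 → 16
16 = (2,0)_8 → 4
4 = (4)_8 → 16  — 16 already appeared earlier.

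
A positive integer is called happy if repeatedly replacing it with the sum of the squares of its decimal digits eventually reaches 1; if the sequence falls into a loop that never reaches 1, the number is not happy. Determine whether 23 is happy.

happy

23 → 2² + 3² = 13
13 → 1² + 3² = 10
10 → 1² + 0² = 1  — reached 1.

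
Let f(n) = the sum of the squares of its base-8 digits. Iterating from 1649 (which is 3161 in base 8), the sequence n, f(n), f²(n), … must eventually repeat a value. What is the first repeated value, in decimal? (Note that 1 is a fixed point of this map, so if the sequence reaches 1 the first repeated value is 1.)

16

1649 = (3,1,6,1)_8 → 3² + 1² + 6² + 1² = 47
47 = (5,7)_8 → 5² + 7² = 74
74 = (1,1,2)_8 → 1² + 1² + 2² = 6
6 = (6)_8 → 6² = 36
36 = (4,4)_8 → 4² + 4² = 32
32 = (4,0)_8 → 4² + 0² = 16
16 = (2,0)_8 → 2² + 0² = 4
4 = (4)_8 → 4² = 16  — 16 already appeared earlier.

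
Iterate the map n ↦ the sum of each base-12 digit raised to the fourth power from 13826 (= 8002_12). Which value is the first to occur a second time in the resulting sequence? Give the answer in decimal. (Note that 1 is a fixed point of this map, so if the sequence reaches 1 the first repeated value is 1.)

13826 = (8,0,0,2)_12 → 8⁴ + 0⁴ + 0⁴ + 2⁴ = 4096 + 0 + 0 + 16 = 4112
4112 = (2,4,6,8)_12 → 2⁴ + 4⁴ + 6⁴ + 8⁴ = 16 + 256 + 1296 + 4096 = 5664
5664 = (3,3,4,0)_12 → 3⁴ + 3⁴ + 4⁴ + 0⁴ = 81 + 81 + 256 + 0 = 418
418 = (2,10,10)_12 → 2⁴ + 10⁴ + 10⁴ = 16 + 10000 + 10000 = 20016
20016 = (11,7,0,0)_12 → 11⁴ + 7⁴ + 0⁴ + 0⁴ = 14641 + 2401 + 0 + 0 = 17042
17042 = (9,10,4,2)_12 → 9⁴ + 10⁴ + 4⁴ + 2⁴ = 6561 + 10000 + 256 + 16 = 16833
16833 = (9,8,10,9)_12 → 9⁴ + 8⁴ + 10⁴ + 9⁴ = 6561 + 4096 + 10000 + 6561 = 27218
27218 = (1,3,9,0,2)_12 → 1⁴ + 3⁴ + 9⁴ + 0⁴ + 2⁴ = 1 + 81 + 6561 + 0 + 16 = 6659
6659 = (3,10,2,11)_12 → 3⁴ + 10⁴ + 2⁴ + 11⁴ = 81 + 10000 + 16 + 14641 = 24738
24738 = (1,2,3,9,6)_12 → 1⁴ + 2⁴ + 3⁴ + 9⁴ + 6⁴ = 1 + 16 + 81 + 6561 + 1296 = 7955
7955 = (4,7,2,11)_12 → 4⁴ + 7⁴ + 2⁴ + 11⁴ = 256 + 2401 + 16 + 14641 = 17314
17314 = (10,0,2,10)_12 → 10⁴ + 0⁴ + 2⁴ + 10⁴ = 10000 + 0 + 16 + 10000 = 20016  — 20016 already appeared earlier.

20016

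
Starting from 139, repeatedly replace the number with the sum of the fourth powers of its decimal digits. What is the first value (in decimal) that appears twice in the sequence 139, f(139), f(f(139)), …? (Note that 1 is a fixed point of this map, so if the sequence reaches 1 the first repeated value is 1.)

139 → 1⁴ + 3⁴ + 9⁴ = 6643
6643 → 6⁴ + 6⁴ + 4⁴ + 3⁴ = 2929
2929 → 2⁴ + 9⁴ + 2⁴ + 9⁴ = 13154
13154 → 1⁴ + 3⁴ + 1⁴ + 5⁴ + 4⁴ = 964
964 → 9⁴ + 6⁴ + 4⁴ = 8113
8113 → 8⁴ + 1⁴ + 1⁴ + 3⁴ = 4179
4179 → 4⁴ + 1⁴ + 7⁴ + 9⁴ = 9219
9219 → 9⁴ + 2⁴ + 1⁴ + 9⁴ = 13139
13139 → 1⁴ + 3⁴ + 1⁴ + 3⁴ + 9⁴ = 6725
6725 → 6⁴ + 7⁴ + 2⁴ + 5⁴ = 4338
4338 → 4⁴ + 3⁴ + 3⁴ + 8⁴ = 4514
4514 → 4⁴ + 5⁴ + 1⁴ + 4⁴ = 1138
1138 → 1⁴ + 1⁴ + 3⁴ + 8⁴ = 4179  — 4179 already appeared earlier.

4179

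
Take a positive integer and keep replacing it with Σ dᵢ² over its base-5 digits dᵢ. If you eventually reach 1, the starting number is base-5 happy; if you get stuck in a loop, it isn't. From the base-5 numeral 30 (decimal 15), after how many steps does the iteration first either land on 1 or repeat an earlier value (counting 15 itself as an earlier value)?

4

15 = (3,0)_5 → 3² + 0² = 9 + 0 = 9
9 = (1,4)_5 → 1² + 4² = 1 + 16 = 17
17 = (3,2)_5 → 3² + 2² = 9 + 4 = 13
13 = (2,3)_5 → 2² + 3² = 4 + 9 = 13  — 13 repeats.
That took 4 steps.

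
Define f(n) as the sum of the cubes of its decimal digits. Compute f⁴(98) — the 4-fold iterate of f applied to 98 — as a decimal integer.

98 → 9³ + 8³ = 1241
1241 → 1³ + 2³ + 4³ + 1³ = 74
74 → 7³ + 4³ = 407
407 → 4³ + 0³ + 7³ = 407

407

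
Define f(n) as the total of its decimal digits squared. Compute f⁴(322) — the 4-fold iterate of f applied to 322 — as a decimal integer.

322 → 3² + 2² + 2² = 17
17 → 1² + 7² = 50
50 → 5² + 0² = 25
25 → 2² + 5² = 29

29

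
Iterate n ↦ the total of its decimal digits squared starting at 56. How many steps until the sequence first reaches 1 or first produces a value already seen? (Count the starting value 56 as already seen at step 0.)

56 → 5² + 6² = 61
61 → 6² + 1² = 37
37 → 3² + 7² = 58
58 → 5² + 8² = 89
89 → 8² + 9² = 145
145 → 1² + 4² + 5² = 42
42 → 4² + 2² = 20
20 → 2² + 0² = 4
4 → 4² = 16
16 → 1² + 6² = 37  — 37 repeats.
That took 10 steps.

10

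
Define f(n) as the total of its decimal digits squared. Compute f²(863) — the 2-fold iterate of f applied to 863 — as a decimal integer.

863 → 8² + 6² + 3² = 64 + 36 + 9 = 109
109 → 1² + 0² + 9² = 1 + 0 + 81 = 82

82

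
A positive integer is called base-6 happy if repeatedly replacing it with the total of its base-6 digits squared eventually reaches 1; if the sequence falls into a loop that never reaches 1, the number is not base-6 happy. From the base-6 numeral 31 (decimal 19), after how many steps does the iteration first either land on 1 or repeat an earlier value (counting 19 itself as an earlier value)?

10

19 = (3,1)_6 → 10
10 = (1,4)_6 → 17
17 = (2,5)_6 → 29
29 = (4,5)_6 → 41
41 = (1,0,5)_6 → 26
26 = (4,2)_6 → 20
20 = (3,2)_6 → 13
13 = (2,1)_6 → 5
5 = (5)_6 → 25
25 = (4,1)_6 → 17  — 17 repeats.
That took 10 steps.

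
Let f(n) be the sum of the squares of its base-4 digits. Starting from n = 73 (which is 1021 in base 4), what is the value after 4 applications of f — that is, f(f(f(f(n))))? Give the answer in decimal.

73 = (1,0,2,1)_4 → 1² + 0² + 2² + 1² = 1 + 0 + 4 + 1 = 6
6 = (1,2)_4 → 1² + 2² = 1 + 4 = 5
5 = (1,1)_4 → 1² + 1² = 1 + 1 = 2
2 = (2)_4 → 2² = 4

4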